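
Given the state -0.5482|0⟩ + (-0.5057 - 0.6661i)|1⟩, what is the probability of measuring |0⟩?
0.3005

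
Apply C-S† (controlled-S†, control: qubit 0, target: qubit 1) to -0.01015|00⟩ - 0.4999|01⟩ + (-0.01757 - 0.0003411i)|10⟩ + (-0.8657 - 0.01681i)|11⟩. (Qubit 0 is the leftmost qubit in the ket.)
-0.01015|00⟩ - 0.4999|01⟩ + (-0.01757 - 0.0003411i)|10⟩ + (-0.01681 + 0.8657i)|11⟩

C-S† leaves the control-|0⟩ kets |00⟩, |01⟩ unchanged and applies S† to qubit 1 on the control-|1⟩ pair (|10⟩, |11⟩).
S† = [[1, 0], [0, -i]].
With a = amp(|10⟩) = (-0.01757 - 0.0003411i) and b = amp(|11⟩) = (-0.8657 - 0.01681i):
new amp(|10⟩) = (1)·a = (-0.01757 - 0.0003411i)
new amp(|11⟩) = (-i)·b = (-0.01681 + 0.8657i)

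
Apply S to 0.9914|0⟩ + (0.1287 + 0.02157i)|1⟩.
0.9914|0⟩ + (-0.02157 + 0.1287i)|1⟩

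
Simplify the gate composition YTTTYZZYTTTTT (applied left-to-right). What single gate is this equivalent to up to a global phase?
Y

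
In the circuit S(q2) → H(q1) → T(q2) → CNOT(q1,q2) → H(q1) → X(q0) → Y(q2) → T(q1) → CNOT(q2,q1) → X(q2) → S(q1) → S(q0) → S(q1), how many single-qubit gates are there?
11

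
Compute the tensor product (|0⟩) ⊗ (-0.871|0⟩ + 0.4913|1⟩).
-0.871|00⟩ + 0.4913|01⟩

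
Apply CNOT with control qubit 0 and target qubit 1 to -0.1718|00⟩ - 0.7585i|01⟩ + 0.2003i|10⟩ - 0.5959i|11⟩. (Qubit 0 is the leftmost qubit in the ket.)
-0.1718|00⟩ - 0.7585i|01⟩ - 0.5959i|10⟩ + 0.2003i|11⟩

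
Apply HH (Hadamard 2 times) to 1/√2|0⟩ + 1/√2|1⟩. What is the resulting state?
1/√2|0⟩ + 1/√2|1⟩

H² = I, so an even number of Hadamards cancels: H^2 = I and the state is unchanged.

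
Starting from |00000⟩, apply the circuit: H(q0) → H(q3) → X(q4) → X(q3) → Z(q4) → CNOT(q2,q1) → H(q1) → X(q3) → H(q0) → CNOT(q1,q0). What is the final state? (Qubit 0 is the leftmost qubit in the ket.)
-1/2|00001⟩ - 1/2|00011⟩ - 1/2|11001⟩ - 1/2|11011⟩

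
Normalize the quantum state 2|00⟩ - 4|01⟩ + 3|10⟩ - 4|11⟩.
0.2981|00⟩ - 0.5963|01⟩ + 1/√5|10⟩ - 0.5963|11⟩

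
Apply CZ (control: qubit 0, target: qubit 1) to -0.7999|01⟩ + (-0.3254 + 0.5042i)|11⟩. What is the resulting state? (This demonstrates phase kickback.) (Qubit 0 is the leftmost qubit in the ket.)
-0.7999|01⟩ + (0.3254 - 0.5042i)|11⟩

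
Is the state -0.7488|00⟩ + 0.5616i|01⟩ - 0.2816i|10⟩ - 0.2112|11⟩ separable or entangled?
Separable

Writing the state as a|00⟩ + b|01⟩ + c|10⟩ + d|11⟩, it is a product state iff ad − bc = 0.
Here (a, b, c, d) = (-0.7488, 0.5616i, -0.2816i, -0.2112): ad − bc = (-0.7488)(-0.2112) − (0.5616i)(-0.2816i) = 0, so the state is separable.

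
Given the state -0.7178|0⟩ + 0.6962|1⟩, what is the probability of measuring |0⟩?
0.5152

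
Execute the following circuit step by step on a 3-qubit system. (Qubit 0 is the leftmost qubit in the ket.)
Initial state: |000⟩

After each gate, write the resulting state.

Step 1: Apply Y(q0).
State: i|100⟩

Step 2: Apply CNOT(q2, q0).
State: i|100⟩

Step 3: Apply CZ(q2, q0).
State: i|100⟩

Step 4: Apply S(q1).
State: i|100⟩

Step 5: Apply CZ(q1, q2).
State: i|100⟩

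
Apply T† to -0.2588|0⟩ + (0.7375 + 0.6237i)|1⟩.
-0.2588|0⟩ + (0.9625 - 0.08047i)|1⟩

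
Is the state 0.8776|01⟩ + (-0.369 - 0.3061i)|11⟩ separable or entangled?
Separable

Writing the state as a|00⟩ + b|01⟩ + c|10⟩ + d|11⟩, it is a product state iff ad − bc = 0.
Here (a, b, c, d) = (0, 0.8776, 0, (-0.369 - 0.3061i)): ad − bc = (0)(-0.369 - 0.3061i) − (0.8776)(0) = 0, so the state is separable.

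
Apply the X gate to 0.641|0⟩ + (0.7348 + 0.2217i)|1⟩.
(0.7348 + 0.2217i)|0⟩ + 0.641|1⟩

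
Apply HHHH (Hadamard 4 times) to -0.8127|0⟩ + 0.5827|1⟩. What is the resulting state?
-0.8127|0⟩ + 0.5827|1⟩

H² = I, so an even number of Hadamards cancels: H^4 = I and the state is unchanged.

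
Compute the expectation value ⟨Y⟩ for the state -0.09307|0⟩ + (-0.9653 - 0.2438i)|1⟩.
0.04538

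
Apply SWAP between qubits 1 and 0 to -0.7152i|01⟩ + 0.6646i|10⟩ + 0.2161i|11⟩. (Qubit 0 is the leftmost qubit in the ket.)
0.6646i|01⟩ - 0.7152i|10⟩ + 0.2161i|11⟩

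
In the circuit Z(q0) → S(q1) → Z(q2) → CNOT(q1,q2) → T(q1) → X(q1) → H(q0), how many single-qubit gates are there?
6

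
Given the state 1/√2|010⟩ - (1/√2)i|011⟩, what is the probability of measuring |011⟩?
1/2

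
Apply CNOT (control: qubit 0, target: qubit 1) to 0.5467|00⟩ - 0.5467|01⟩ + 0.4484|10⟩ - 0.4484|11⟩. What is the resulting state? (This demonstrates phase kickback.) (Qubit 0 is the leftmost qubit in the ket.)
0.5467|00⟩ - 0.5467|01⟩ - 0.4484|10⟩ + 0.4484|11⟩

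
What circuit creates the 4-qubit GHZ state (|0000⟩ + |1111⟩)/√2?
H(q0) → CNOT(q0,q1) → CNOT(q0,q2) → CNOT(q0,q3)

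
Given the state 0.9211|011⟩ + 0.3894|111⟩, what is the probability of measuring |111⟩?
0.1516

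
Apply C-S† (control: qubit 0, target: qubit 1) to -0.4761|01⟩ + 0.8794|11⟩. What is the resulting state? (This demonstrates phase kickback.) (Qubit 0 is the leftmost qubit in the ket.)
-0.4761|01⟩ - 0.8794i|11⟩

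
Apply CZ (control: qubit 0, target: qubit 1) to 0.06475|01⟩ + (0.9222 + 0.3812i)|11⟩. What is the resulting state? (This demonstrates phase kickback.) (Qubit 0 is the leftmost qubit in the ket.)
0.06475|01⟩ + (-0.9222 - 0.3812i)|11⟩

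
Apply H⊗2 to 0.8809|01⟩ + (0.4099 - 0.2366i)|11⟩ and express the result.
(0.6454 - 0.1183i)|00⟩ + (-0.6454 + 0.1183i)|01⟩ + (0.2355 + 0.1183i)|10⟩ + (-0.2355 - 0.1183i)|11⟩

H⊗2 gives amp(|y⟩) = (1/2) Σ_x (−1)^(x·y) amp(|x⟩), where x·y is the number of positions in which both x and y have a 1.
|00⟩: (0.8809 + (0.4099 - 0.2366i))/2 = (0.6454 - 0.1183i)
|01⟩: (-0.8809 - (0.4099 - 0.2366i))/2 = (-0.6454 + 0.1183i)
|10⟩: (0.8809 - (0.4099 - 0.2366i))/2 = (0.2355 + 0.1183i)
|11⟩: (-0.8809 + (0.4099 - 0.2366i))/2 = (-0.2355 - 0.1183i)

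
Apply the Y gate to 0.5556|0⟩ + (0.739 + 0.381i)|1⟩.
(0.381 - 0.739i)|0⟩ + 0.5556i|1⟩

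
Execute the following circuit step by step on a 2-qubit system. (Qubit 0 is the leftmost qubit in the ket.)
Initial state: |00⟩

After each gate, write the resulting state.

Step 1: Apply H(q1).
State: 1/√2|00⟩ + 1/√2|01⟩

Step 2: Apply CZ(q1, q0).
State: 1/√2|00⟩ + 1/√2|01⟩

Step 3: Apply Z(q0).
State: 1/√2|00⟩ + 1/√2|01⟩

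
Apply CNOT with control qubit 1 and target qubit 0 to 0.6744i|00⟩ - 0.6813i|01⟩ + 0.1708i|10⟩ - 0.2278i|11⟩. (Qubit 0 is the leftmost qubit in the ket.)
0.6744i|00⟩ - 0.2278i|01⟩ + 0.1708i|10⟩ - 0.6813i|11⟩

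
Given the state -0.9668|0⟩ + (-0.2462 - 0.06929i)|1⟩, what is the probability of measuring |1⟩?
0.06542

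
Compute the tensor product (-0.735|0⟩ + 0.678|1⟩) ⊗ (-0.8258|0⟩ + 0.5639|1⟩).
0.607|00⟩ - 0.4145|01⟩ - 0.5599|10⟩ + 0.3823|11⟩

amp(|b₁b₂…⟩) = product of the factor amplitudes for bits b₁, b₂, …; only kets whose every factor amplitude is nonzero survive.
|00⟩: (-0.735)(-0.8258) = 0.607
|01⟩: (-0.735)(0.5639) = -0.4145
|10⟩: (0.678)(-0.8258) = -0.5599
|11⟩: (0.678)(0.5639) = 0.3823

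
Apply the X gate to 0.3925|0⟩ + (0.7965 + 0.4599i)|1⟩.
(0.7965 + 0.4599i)|0⟩ + 0.3925|1⟩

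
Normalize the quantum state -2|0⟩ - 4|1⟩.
-1/√5|0⟩ - 0.8944|1⟩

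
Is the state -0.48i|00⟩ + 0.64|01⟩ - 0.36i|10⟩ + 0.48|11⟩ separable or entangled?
Separable

Writing the state as a|00⟩ + b|01⟩ + c|10⟩ + d|11⟩, it is a product state iff ad − bc = 0.
Here (a, b, c, d) = (-0.48i, 0.64, -0.36i, 0.48): ad − bc = (-0.48i)(0.48) − (0.64)(-0.36i) = 0, so the state is separable.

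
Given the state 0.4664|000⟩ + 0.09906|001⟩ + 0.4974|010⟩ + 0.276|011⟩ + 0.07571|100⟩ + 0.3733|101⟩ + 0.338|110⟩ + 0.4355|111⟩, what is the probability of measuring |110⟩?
0.1142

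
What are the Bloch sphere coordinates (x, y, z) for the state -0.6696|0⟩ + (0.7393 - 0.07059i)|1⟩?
(-0.9901, 0.09453, -0.1032)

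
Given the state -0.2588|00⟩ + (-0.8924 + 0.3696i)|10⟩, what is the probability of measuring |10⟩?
0.933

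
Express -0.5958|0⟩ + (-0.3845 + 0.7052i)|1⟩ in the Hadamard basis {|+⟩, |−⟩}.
(-0.6932 + 0.4987i)|+⟩ + (-0.1494 - 0.4987i)|−⟩

With |ψ⟩ = α|0⟩ + β|1⟩, the Hadamard-basis coefficients are ⟨+|ψ⟩ = (α + β)/√2 and ⟨−|ψ⟩ = (α − β)/√2.
Here α = -0.5958, β = (-0.3845 + 0.7052i): (α + β)/√2 = (-0.6932 + 0.4987i), (α − β)/√2 = (-0.1494 - 0.4987i).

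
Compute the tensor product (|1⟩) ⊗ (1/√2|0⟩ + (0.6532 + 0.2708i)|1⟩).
1/√2|10⟩ + (0.6532 + 0.2708i)|11⟩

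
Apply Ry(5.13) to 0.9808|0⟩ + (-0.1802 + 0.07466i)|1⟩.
(-0.724 - 0.0407i)|0⟩ + (0.6858 - 0.06259i)|1⟩

Ry(5.13) = [[cos(θ/2), −sin(θ/2)], [sin(θ/2), cos(θ/2)]]; θ = 5.13, cos(θ/2) ≈ -0.838325, sin(θ/2) ≈ 0.545171.
With a = amp(|0⟩) = 0.9808 and b = amp(|1⟩) = (-0.1802 + 0.07466i):
new amp(|0⟩) = (-0.838325)·a + (-0.545171)·b = (-0.724 - 0.0407i)
new amp(|1⟩) = (0.545171)·a + (-0.838325)·b = (0.6858 - 0.06259i)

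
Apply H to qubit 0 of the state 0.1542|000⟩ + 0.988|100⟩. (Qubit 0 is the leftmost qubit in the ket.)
0.8077|000⟩ - 0.5896|100⟩

H on qubit 0 mixes each pair of kets that differ only in qubit 0: amplitudes (a, b) of (|…0…⟩, |…1…⟩) become ((a + b)/√2, (a − b)/√2). Kets absent from the input have amplitude 0.
(|000⟩, |100⟩): (a, b) = (0.1542, 0.988) → (0.8077, -0.5896)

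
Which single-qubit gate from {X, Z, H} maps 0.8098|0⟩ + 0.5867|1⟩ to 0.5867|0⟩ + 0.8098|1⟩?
X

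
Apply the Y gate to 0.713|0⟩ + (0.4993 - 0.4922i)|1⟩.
(-0.4922 - 0.4993i)|0⟩ + 0.713i|1⟩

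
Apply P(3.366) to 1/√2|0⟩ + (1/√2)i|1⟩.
1/√2|0⟩ + (0.1574 - 0.6894i)|1⟩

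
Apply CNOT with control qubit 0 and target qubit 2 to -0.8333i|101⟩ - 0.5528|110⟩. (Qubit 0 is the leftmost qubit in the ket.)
-0.8333i|100⟩ - 0.5528|111⟩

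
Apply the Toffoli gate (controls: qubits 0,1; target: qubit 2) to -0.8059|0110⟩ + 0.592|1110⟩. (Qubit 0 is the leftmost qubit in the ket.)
-0.8059|0110⟩ + 0.592|1100⟩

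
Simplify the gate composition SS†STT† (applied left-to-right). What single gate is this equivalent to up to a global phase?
S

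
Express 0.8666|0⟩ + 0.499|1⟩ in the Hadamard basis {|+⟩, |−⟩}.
0.9656|+⟩ + 0.2599|−⟩

With |ψ⟩ = α|0⟩ + β|1⟩, the Hadamard-basis coefficients are ⟨+|ψ⟩ = (α + β)/√2 and ⟨−|ψ⟩ = (α − β)/√2.
Here α = 0.8666, β = 0.499: (α + β)/√2 = 0.9656, (α − β)/√2 = 0.2599.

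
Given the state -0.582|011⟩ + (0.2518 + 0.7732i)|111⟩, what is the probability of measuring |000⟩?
0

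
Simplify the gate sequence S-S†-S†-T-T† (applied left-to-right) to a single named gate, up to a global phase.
S†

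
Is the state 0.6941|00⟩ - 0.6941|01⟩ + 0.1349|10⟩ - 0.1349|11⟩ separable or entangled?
Separable

Writing the state as a|00⟩ + b|01⟩ + c|10⟩ + d|11⟩, it is a product state iff ad − bc = 0.
Here (a, b, c, d) = (0.6941, -0.6941, 0.1349, -0.1349): ad − bc = (0.6941)(-0.1349) − (-0.6941)(0.1349) = 0, so the state is separable.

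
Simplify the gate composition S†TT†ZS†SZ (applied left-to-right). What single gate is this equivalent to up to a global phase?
S†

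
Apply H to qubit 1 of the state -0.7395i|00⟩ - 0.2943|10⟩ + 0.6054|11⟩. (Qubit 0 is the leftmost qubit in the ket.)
-0.5229i|00⟩ - 0.5229i|01⟩ + 0.22|10⟩ - 0.6362|11⟩

H on qubit 1 mixes each pair of kets that differ only in qubit 1: amplitudes (a, b) of (|…0…⟩, |…1…⟩) become ((a + b)/√2, (a − b)/√2). Kets absent from the input have amplitude 0.
(|00⟩, |01⟩): (a, b) = (-0.7395i, 0) → (-0.5229i, -0.5229i)
(|10⟩, |11⟩): (a, b) = (-0.2943, 0.6054) → (0.22, -0.6362)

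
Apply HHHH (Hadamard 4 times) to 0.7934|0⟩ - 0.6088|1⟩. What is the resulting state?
0.7934|0⟩ - 0.6088|1⟩

H² = I, so an even number of Hadamards cancels: H^4 = I and the state is unchanged.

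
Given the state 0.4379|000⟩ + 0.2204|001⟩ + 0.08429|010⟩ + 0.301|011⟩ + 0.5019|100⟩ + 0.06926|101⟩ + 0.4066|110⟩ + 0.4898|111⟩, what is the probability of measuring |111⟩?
0.2399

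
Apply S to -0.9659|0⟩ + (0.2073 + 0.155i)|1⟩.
-0.9659|0⟩ + (-0.155 + 0.2073i)|1⟩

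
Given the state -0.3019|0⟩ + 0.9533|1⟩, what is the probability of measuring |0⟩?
0.09114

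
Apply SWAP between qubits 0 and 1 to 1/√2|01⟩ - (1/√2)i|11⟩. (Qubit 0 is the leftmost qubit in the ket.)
1/√2|10⟩ - (1/√2)i|11⟩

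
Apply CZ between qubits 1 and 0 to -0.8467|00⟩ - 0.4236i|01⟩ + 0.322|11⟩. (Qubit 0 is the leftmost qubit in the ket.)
-0.8467|00⟩ - 0.4236i|01⟩ - 0.322|11⟩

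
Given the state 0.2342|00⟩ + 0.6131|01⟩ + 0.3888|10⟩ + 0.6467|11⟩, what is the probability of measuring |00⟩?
0.05485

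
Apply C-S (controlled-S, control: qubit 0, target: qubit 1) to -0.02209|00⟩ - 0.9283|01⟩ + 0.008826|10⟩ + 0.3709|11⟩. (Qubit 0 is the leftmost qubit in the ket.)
-0.02209|00⟩ - 0.9283|01⟩ + 0.008826|10⟩ + 0.3709i|11⟩

C-S leaves the control-|0⟩ kets |00⟩, |01⟩ unchanged and applies S to qubit 1 on the control-|1⟩ pair (|10⟩, |11⟩).
S = [[1, 0], [0, i]].
With a = amp(|10⟩) = 0.008826 and b = amp(|11⟩) = 0.3709:
new amp(|10⟩) = (1)·a = 0.008826
new amp(|11⟩) = (i)·b = 0.3709i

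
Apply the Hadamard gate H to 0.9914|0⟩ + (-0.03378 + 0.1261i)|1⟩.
(0.6771 + 0.08917i)|0⟩ + (0.7249 - 0.08917i)|1⟩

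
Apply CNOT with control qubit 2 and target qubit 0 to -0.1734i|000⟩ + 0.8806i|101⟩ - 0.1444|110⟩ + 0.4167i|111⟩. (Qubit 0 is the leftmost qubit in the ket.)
-0.1734i|000⟩ + 0.8806i|001⟩ + 0.4167i|011⟩ - 0.1444|110⟩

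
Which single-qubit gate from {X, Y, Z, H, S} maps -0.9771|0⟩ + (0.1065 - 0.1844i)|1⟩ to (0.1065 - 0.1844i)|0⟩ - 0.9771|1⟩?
X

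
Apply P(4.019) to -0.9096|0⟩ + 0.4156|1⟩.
-0.9096|0⟩ + (-0.2656 - 0.3196i)|1⟩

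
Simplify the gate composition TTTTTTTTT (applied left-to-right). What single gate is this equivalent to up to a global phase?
T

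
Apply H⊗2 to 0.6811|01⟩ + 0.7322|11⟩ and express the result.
0.7067|00⟩ - 0.7067|01⟩ - 0.02555|10⟩ + 0.02555|11⟩

H⊗2 gives amp(|y⟩) = (1/2) Σ_x (−1)^(x·y) amp(|x⟩), where x·y is the number of positions in which both x and y have a 1.
|00⟩: (0.6811 + 0.7322)/2 = 0.7067
|01⟩: (-0.6811 - 0.7322)/2 = -0.7067
|10⟩: (0.6811 - 0.7322)/2 = -0.02555
|11⟩: (-0.6811 + 0.7322)/2 = 0.02555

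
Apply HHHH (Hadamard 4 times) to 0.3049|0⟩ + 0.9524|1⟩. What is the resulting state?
0.3049|0⟩ + 0.9524|1⟩

H² = I, so an even number of Hadamards cancels: H^4 = I and the state is unchanged.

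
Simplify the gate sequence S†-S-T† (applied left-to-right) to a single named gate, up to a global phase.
T†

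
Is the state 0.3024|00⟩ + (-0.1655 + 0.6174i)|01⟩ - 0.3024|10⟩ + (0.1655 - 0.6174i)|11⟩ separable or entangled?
Separable

Writing the state as a|00⟩ + b|01⟩ + c|10⟩ + d|11⟩, it is a product state iff ad − bc = 0.
Here (a, b, c, d) = (0.3024, (-0.1655 + 0.6174i), -0.3024, (0.1655 - 0.6174i)): ad − bc = (0.3024)(0.1655 - 0.6174i) − (-0.1655 + 0.6174i)(-0.3024) = 0, so the state is separable.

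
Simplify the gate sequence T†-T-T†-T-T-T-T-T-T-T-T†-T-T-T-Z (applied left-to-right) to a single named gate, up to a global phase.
Z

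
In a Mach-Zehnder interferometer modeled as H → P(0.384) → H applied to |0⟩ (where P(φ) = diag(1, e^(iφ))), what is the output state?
(0.9636 + 0.1873i)|0⟩ + (0.03641 - 0.1873i)|1⟩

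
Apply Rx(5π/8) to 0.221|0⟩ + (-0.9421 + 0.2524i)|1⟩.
(0.3326 + 0.7833i)|0⟩ + (-0.5234 - 0.04353i)|1⟩

Rx(5π/8) = [[cos(θ/2), −i·sin(θ/2)], [−i·sin(θ/2), cos(θ/2)]]; θ = 5π/8, cos(θ/2) ≈ 0.55557, sin(θ/2) ≈ 0.83147.
With a = amp(|0⟩) = 0.221 and b = amp(|1⟩) = (-0.9421 + 0.2524i):
new amp(|0⟩) = (0.55557)·a + (-0.83147i)·b = (0.3326 + 0.7833i)
new amp(|1⟩) = (-0.83147i)·a + (0.55557)·b = (-0.5234 - 0.04353i)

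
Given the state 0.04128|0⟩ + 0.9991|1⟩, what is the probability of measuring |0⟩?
0.001704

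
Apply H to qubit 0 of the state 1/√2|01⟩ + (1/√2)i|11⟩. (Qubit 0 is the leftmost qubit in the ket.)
(1/2 + (1/2)i)|01⟩ + (1/2 - (1/2)i)|11⟩

H on qubit 0 mixes each pair of kets that differ only in qubit 0: amplitudes (a, b) of (|…0…⟩, |…1…⟩) become ((a + b)/√2, (a − b)/√2). Kets absent from the input have amplitude 0.
(|01⟩, |11⟩): (a, b) = (1/√2, (1/√2)i) → ((1/2 + (1/2)i), (1/2 - (1/2)i))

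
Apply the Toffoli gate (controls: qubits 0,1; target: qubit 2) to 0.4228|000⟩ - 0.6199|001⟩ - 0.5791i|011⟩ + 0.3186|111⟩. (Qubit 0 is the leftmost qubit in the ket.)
0.4228|000⟩ - 0.6199|001⟩ - 0.5791i|011⟩ + 0.3186|110⟩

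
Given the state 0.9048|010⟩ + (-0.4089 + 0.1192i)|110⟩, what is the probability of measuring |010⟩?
0.8187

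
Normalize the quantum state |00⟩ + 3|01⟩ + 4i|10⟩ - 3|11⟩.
0.169|00⟩ + 0.5071|01⟩ + 0.6761i|10⟩ - 0.5071|11⟩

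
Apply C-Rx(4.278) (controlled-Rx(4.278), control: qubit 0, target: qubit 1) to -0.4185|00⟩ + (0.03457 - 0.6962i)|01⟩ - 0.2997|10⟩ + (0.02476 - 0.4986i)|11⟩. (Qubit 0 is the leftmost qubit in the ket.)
-0.4185|00⟩ + (0.03457 - 0.6962i)|01⟩ + (-0.259 - 0.02087i)|10⟩ + (-0.01332 + 0.5209i)|11⟩

C-Rx(4.278) leaves the control-|0⟩ kets |00⟩, |01⟩ unchanged and applies Rx(4.278) to qubit 1 on the control-|1⟩ pair (|10⟩, |11⟩).
Rx(4.278) = [[cos(θ/2), −i·sin(θ/2)], [−i·sin(θ/2), cos(θ/2)]]; θ = 4.278, cos(θ/2) ≈ -0.538119, sin(θ/2) ≈ 0.842869.
With a = amp(|10⟩) = -0.2997 and b = amp(|11⟩) = (0.02476 - 0.4986i):
new amp(|10⟩) = (-0.538119)·a + (-0.842869i)·b = (-0.259 - 0.02087i)
new amp(|11⟩) = (-0.842869i)·a + (-0.538119)·b = (-0.01332 + 0.5209i)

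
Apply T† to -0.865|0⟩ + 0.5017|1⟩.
-0.865|0⟩ + (0.3548 - 0.3548i)|1⟩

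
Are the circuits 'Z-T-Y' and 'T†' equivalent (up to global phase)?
No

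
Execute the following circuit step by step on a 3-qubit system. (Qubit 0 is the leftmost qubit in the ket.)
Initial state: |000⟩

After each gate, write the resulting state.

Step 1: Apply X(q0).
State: |100⟩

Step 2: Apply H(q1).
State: 1/√2|100⟩ + 1/√2|110⟩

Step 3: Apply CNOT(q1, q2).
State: 1/√2|100⟩ + 1/√2|111⟩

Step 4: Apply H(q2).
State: 1/2|100⟩ + 1/2|101⟩ + 1/2|110⟩ - 1/2|111⟩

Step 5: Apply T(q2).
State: 1/2|100⟩ + (1/√8 + (1/√8)i)|101⟩ + 1/2|110⟩ + (-1/√8 - (1/√8)i)|111⟩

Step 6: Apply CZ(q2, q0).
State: 1/2|100⟩ + (-1/√8 - (1/√8)i)|101⟩ + 1/2|110⟩ + (1/√8 + (1/√8)i)|111⟩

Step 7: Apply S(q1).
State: 1/2|100⟩ + (-1/√8 - (1/√8)i)|101⟩ + (1/2)i|110⟩ + (-1/√8 + (1/√8)i)|111⟩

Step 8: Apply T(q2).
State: 1/2|100⟩ - (1/2)i|101⟩ + (1/2)i|110⟩ - 1/2|111⟩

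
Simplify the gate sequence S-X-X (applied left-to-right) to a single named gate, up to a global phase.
S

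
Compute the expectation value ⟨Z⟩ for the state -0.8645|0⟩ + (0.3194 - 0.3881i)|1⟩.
0.4947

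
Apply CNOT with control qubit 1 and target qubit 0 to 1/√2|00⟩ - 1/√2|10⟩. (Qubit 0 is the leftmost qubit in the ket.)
1/√2|00⟩ - 1/√2|10⟩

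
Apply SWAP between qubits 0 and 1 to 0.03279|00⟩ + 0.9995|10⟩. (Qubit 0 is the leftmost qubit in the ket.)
0.03279|00⟩ + 0.9995|01⟩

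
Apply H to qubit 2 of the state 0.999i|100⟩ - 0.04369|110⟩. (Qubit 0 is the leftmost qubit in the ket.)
0.7064i|100⟩ + 0.7064i|101⟩ - 0.03089|110⟩ - 0.03089|111⟩

H on qubit 2 mixes each pair of kets that differ only in qubit 2: amplitudes (a, b) of (|…0…⟩, |…1…⟩) become ((a + b)/√2, (a − b)/√2). Kets absent from the input have amplitude 0.
(|100⟩, |101⟩): (a, b) = (0.999i, 0) → (0.7064i, 0.7064i)
(|110⟩, |111⟩): (a, b) = (-0.04369, 0) → (-0.03089, -0.03089)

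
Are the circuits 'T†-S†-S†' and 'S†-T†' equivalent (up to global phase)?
No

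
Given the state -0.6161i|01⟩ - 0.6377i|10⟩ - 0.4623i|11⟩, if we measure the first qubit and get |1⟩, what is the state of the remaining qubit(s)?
-0.8096i|0⟩ - 0.5869i|1⟩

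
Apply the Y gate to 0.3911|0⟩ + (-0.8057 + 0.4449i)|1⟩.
(0.4449 + 0.8057i)|0⟩ + 0.3911i|1⟩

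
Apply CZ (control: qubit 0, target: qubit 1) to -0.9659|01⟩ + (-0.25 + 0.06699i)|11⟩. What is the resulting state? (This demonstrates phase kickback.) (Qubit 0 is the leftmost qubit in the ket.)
-0.9659|01⟩ + (0.25 - 0.06699i)|11⟩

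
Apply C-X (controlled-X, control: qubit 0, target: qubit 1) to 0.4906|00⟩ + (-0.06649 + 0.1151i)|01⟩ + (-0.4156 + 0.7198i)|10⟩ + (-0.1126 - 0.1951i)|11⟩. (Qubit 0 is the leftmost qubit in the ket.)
0.4906|00⟩ + (-0.06649 + 0.1151i)|01⟩ + (-0.1126 - 0.1951i)|10⟩ + (-0.4156 + 0.7198i)|11⟩

C-X leaves the control-|0⟩ kets |00⟩, |01⟩ unchanged and applies X to qubit 1 on the control-|1⟩ pair (|10⟩, |11⟩).
X = [[0, 1], [1, 0]].
With a = amp(|10⟩) = (-0.4156 + 0.7198i) and b = amp(|11⟩) = (-0.1126 - 0.1951i):
new amp(|10⟩) = (1)·b = (-0.1126 - 0.1951i)
new amp(|11⟩) = (1)·a = (-0.4156 + 0.7198i)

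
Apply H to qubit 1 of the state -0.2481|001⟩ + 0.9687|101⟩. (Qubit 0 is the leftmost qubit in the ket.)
-0.1754|001⟩ - 0.1754|011⟩ + 0.685|101⟩ + 0.685|111⟩

H on qubit 1 mixes each pair of kets that differ only in qubit 1: amplitudes (a, b) of (|…0…⟩, |…1…⟩) become ((a + b)/√2, (a − b)/√2). Kets absent from the input have amplitude 0.
(|001⟩, |011⟩): (a, b) = (-0.2481, 0) → (-0.1754, -0.1754)
(|101⟩, |111⟩): (a, b) = (0.9687, 0) → (0.685, 0.685)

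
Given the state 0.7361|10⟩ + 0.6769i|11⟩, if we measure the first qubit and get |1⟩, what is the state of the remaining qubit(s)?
0.7361|0⟩ + 0.6769i|1⟩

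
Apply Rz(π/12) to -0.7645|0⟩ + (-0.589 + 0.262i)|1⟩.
(-0.758 + 0.09979i)|0⟩ + (-0.6182 + 0.1829i)|1⟩

Rz(π/12) = [[e^(−iθ/2), 0], [0, e^(iθ/2)]] with e^(±iθ/2) = cos(θ/2) ± i·sin(θ/2); θ = π/12, cos(θ/2) ≈ 0.991445, sin(θ/2) ≈ 0.130526.
With a = amp(|0⟩) = -0.7645 and b = amp(|1⟩) = (-0.589 + 0.262i):
new amp(|0⟩) = (0.991445 - 0.130526i)·a = (-0.758 + 0.09979i)
new amp(|1⟩) = (0.991445 + 0.130526i)·b = (-0.6182 + 0.1829i)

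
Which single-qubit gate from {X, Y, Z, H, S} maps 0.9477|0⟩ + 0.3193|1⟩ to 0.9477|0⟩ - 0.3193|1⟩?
Z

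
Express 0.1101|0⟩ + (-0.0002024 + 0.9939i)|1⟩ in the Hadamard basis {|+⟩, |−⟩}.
(0.07771 + 0.7028i)|+⟩ + (0.078 - 0.7028i)|−⟩

With |ψ⟩ = α|0⟩ + β|1⟩, the Hadamard-basis coefficients are ⟨+|ψ⟩ = (α + β)/√2 and ⟨−|ψ⟩ = (α − β)/√2.
Here α = 0.1101, β = (-0.0002024 + 0.9939i): (α + β)/√2 = (0.07771 + 0.7028i), (α − β)/√2 = (0.078 - 0.7028i).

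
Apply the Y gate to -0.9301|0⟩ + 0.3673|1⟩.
-0.3673i|0⟩ - 0.9301i|1⟩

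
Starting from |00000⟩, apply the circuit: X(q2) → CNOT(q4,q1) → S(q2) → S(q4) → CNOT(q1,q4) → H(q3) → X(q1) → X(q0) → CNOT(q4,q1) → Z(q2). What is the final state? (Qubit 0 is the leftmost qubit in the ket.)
-(1/√2)i|11100⟩ - (1/√2)i|11110⟩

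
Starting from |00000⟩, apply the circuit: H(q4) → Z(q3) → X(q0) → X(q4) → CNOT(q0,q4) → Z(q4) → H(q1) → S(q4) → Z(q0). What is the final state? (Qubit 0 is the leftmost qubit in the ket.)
-1/2|10000⟩ + (1/2)i|10001⟩ - 1/2|11000⟩ + (1/2)i|11001⟩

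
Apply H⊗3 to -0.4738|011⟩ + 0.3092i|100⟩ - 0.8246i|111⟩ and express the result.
(-0.1675 - 0.1822i)|000⟩ + (0.1675 + 0.4009i)|001⟩ + (0.1675 + 0.4009i)|010⟩ + (-0.1675 - 0.1822i)|011⟩ + (-0.1675 + 0.1822i)|100⟩ + (0.1675 - 0.4009i)|101⟩ + (0.1675 - 0.4009i)|110⟩ + (-0.1675 + 0.1822i)|111⟩

H⊗3 gives amp(|y⟩) = (1/2√2) Σ_x (−1)^(x·y) amp(|x⟩), where x·y is the number of positions in which both x and y have a 1.
|000⟩: (-0.4738 + 0.3092i - 0.8246i)/(2√2) = (-0.1675 - 0.1822i)
|001⟩: (0.4738 + 0.3092i + 0.8246i)/(2√2) = (0.1675 + 0.4009i)
|010⟩: (0.4738 + 0.3092i + 0.8246i)/(2√2) = (0.1675 + 0.4009i)
|011⟩: (-0.4738 + 0.3092i - 0.8246i)/(2√2) = (-0.1675 - 0.1822i)
|100⟩: (-0.4738 - 0.3092i + 0.8246i)/(2√2) = (-0.1675 + 0.1822i)
|101⟩: (0.4738 - 0.3092i - 0.8246i)/(2√2) = (0.1675 - 0.4009i)
|110⟩: (0.4738 - 0.3092i - 0.8246i)/(2√2) = (0.1675 - 0.4009i)
|111⟩: (-0.4738 - 0.3092i + 0.8246i)/(2√2) = (-0.1675 + 0.1822i)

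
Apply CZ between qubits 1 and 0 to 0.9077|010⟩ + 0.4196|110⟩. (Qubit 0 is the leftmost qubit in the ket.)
0.9077|010⟩ - 0.4196|110⟩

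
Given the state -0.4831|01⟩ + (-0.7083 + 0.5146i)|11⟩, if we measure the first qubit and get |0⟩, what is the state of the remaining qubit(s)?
-|1⟩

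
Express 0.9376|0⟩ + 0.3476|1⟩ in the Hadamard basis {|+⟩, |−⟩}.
0.9088|+⟩ + 0.4172|−⟩

With |ψ⟩ = α|0⟩ + β|1⟩, the Hadamard-basis coefficients are ⟨+|ψ⟩ = (α + β)/√2 and ⟨−|ψ⟩ = (α − β)/√2.
Here α = 0.9376, β = 0.3476: (α + β)/√2 = 0.9088, (α − β)/√2 = 0.4172.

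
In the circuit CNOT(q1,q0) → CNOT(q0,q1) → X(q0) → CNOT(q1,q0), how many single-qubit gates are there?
1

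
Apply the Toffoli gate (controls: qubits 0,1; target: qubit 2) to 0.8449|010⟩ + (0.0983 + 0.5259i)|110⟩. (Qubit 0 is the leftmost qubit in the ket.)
0.8449|010⟩ + (0.0983 + 0.5259i)|111⟩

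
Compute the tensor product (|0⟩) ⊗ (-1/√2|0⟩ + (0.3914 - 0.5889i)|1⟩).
-1/√2|00⟩ + (0.3914 - 0.5889i)|01⟩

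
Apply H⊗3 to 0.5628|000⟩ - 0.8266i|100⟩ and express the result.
(0.199 - 0.2922i)|000⟩ + (0.199 - 0.2922i)|001⟩ + (0.199 - 0.2922i)|010⟩ + (0.199 - 0.2922i)|011⟩ + (0.199 + 0.2922i)|100⟩ + (0.199 + 0.2922i)|101⟩ + (0.199 + 0.2922i)|110⟩ + (0.199 + 0.2922i)|111⟩

H⊗3 gives amp(|y⟩) = (1/2√2) Σ_x (−1)^(x·y) amp(|x⟩), where x·y is the number of positions in which both x and y have a 1.
|000⟩: (0.5628 - 0.8266i)/(2√2) = (0.199 - 0.2922i)
|001⟩: (0.5628 - 0.8266i)/(2√2) = (0.199 - 0.2922i)
|010⟩: (0.5628 - 0.8266i)/(2√2) = (0.199 - 0.2922i)
|011⟩: (0.5628 - 0.8266i)/(2√2) = (0.199 - 0.2922i)
|100⟩: (0.5628 + 0.8266i)/(2√2) = (0.199 + 0.2922i)
|101⟩: (0.5628 + 0.8266i)/(2√2) = (0.199 + 0.2922i)
|110⟩: (0.5628 + 0.8266i)/(2√2) = (0.199 + 0.2922i)
|111⟩: (0.5628 + 0.8266i)/(2√2) = (0.199 + 0.2922i)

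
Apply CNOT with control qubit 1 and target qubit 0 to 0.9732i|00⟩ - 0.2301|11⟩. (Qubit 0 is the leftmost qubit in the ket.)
0.9732i|00⟩ - 0.2301|01⟩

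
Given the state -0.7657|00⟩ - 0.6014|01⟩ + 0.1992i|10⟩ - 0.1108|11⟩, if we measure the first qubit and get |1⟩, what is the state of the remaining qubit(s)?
0.8739i|0⟩ - 0.4861|1⟩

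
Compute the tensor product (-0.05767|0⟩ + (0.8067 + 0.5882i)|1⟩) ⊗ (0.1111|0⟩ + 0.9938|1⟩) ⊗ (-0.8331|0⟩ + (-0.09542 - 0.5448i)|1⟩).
0.005338|000⟩ + (0.0006114 + 0.003491i)|001⟩ + 0.04775|010⟩ + (0.005469 + 0.03122i)|011⟩ + (-0.07467 - 0.05444i)|100⟩ + (0.02705 - 0.05506i)|101⟩ + (-0.6679 - 0.487i)|110⟩ + (0.242 - 0.4925i)|111⟩

amp(|b₁b₂…⟩) = product of the factor amplitudes for bits b₁, b₂, …; only kets whose every factor amplitude is nonzero survive.
|000⟩: (-0.05767)(0.1111)(-0.8331) = 0.005338
|001⟩: (-0.05767)(0.1111)(-0.09542 - 0.5448i) = (0.0006114 + 0.003491i)
|010⟩: (-0.05767)(0.9938)(-0.8331) = 0.04775
|011⟩: (-0.05767)(0.9938)(-0.09542 - 0.5448i) = (0.005469 + 0.03122i)
|100⟩: (0.8067 + 0.5882i)(0.1111)(-0.8331) = (-0.07467 - 0.05444i)
|101⟩: (0.8067 + 0.5882i)(0.1111)(-0.09542 - 0.5448i) = (0.02705 - 0.05506i)
|110⟩: (0.8067 + 0.5882i)(0.9938)(-0.8331) = (-0.6679 - 0.487i)
|111⟩: (0.8067 + 0.5882i)(0.9938)(-0.09542 - 0.5448i) = (0.242 - 0.4925i)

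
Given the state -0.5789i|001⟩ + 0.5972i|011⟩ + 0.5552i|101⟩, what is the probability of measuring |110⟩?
0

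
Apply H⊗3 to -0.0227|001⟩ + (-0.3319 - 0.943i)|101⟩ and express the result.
(-0.1254 - 0.3334i)|000⟩ + (0.1254 + 0.3334i)|001⟩ + (-0.1254 - 0.3334i)|010⟩ + (0.1254 + 0.3334i)|011⟩ + (0.1093 + 0.3334i)|100⟩ + (-0.1093 - 0.3334i)|101⟩ + (0.1093 + 0.3334i)|110⟩ + (-0.1093 - 0.3334i)|111⟩

H⊗3 gives amp(|y⟩) = (1/2√2) Σ_x (−1)^(x·y) amp(|x⟩), where x·y is the number of positions in which both x and y have a 1.
|000⟩: (-0.0227 + (-0.3319 - 0.943i))/(2√2) = (-0.1254 - 0.3334i)
|001⟩: (0.0227 - (-0.3319 - 0.943i))/(2√2) = (0.1254 + 0.3334i)
|010⟩: (-0.0227 + (-0.3319 - 0.943i))/(2√2) = (-0.1254 - 0.3334i)
|011⟩: (0.0227 - (-0.3319 - 0.943i))/(2√2) = (0.1254 + 0.3334i)
|100⟩: (-0.0227 - (-0.3319 - 0.943i))/(2√2) = (0.1093 + 0.3334i)
|101⟩: (0.0227 + (-0.3319 - 0.943i))/(2√2) = (-0.1093 - 0.3334i)
|110⟩: (-0.0227 - (-0.3319 - 0.943i))/(2√2) = (0.1093 + 0.3334i)
|111⟩: (0.0227 + (-0.3319 - 0.943i))/(2√2) = (-0.1093 - 0.3334i)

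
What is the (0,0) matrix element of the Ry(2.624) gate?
0.2559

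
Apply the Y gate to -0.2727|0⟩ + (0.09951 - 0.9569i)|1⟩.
(-0.9569 - 0.09951i)|0⟩ - 0.2727i|1⟩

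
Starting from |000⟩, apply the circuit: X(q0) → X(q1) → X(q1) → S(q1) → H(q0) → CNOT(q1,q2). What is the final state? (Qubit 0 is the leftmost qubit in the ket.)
1/√2|000⟩ - 1/√2|100⟩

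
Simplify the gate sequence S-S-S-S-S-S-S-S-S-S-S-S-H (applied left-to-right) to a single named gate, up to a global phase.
H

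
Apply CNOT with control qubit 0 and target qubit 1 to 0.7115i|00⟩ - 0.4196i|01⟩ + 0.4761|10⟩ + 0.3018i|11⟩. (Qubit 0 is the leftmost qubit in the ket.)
0.7115i|00⟩ - 0.4196i|01⟩ + 0.3018i|10⟩ + 0.4761|11⟩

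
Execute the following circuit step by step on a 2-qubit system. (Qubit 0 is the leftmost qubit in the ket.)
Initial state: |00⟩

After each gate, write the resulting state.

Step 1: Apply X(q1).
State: |01⟩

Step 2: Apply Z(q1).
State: -|01⟩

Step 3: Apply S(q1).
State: -i|01⟩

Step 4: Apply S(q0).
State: -i|01⟩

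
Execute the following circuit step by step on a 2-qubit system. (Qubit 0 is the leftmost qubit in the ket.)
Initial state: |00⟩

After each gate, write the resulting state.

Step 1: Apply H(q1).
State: 1/√2|00⟩ + 1/√2|01⟩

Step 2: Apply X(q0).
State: 1/√2|10⟩ + 1/√2|11⟩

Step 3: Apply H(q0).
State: 1/2|00⟩ + 1/2|01⟩ - 1/2|10⟩ - 1/2|11⟩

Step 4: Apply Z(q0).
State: 1/2|00⟩ + 1/2|01⟩ + 1/2|10⟩ + 1/2|11⟩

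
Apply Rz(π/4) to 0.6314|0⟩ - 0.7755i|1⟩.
(0.5833 - 0.2416i)|0⟩ + (0.2968 - 0.7165i)|1⟩

Rz(π/4) = [[e^(−iθ/2), 0], [0, e^(iθ/2)]] with e^(±iθ/2) = cos(θ/2) ± i·sin(θ/2); θ = π/4, cos(θ/2) ≈ 0.92388, sin(θ/2) ≈ 0.382683.
With a = amp(|0⟩) = 0.6314 and b = amp(|1⟩) = -0.7755i:
new amp(|0⟩) = (0.92388 - 0.382683i)·a = (0.5833 - 0.2416i)
new amp(|1⟩) = (0.92388 + 0.382683i)·b = (0.2968 - 0.7165i)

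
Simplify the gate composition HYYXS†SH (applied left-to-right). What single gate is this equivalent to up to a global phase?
Z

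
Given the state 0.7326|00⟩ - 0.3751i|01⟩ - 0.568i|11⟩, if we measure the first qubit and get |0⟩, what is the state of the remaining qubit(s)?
0.8901|0⟩ - 0.4557i|1⟩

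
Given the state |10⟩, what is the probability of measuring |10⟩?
1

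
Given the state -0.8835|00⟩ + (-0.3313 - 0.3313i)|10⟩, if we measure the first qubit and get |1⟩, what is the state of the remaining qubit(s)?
(-1/√2 - (1/√2)i)|0⟩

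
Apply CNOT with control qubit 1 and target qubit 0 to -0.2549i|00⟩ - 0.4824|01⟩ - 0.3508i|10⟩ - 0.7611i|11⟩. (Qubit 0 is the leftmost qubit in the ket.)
-0.2549i|00⟩ - 0.7611i|01⟩ - 0.3508i|10⟩ - 0.4824|11⟩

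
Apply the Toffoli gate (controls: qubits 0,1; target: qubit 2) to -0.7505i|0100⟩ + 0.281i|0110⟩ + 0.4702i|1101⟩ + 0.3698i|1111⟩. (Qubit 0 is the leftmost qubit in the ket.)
-0.7505i|0100⟩ + 0.281i|0110⟩ + 0.3698i|1101⟩ + 0.4702i|1111⟩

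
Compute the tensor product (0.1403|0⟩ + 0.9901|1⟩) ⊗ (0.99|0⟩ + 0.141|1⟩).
0.1389|00⟩ + 0.01978|01⟩ + 0.9802|10⟩ + 0.1396|11⟩

amp(|b₁b₂…⟩) = product of the factor amplitudes for bits b₁, b₂, …; only kets whose every factor amplitude is nonzero survive.
|00⟩: (0.1403)(0.99) = 0.1389
|01⟩: (0.1403)(0.141) = 0.01978
|10⟩: (0.9901)(0.99) = 0.9802
|11⟩: (0.9901)(0.141) = 0.1396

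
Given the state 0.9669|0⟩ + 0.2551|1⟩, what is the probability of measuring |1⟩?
0.06508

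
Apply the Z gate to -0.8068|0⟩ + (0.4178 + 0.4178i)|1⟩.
-0.8068|0⟩ + (-0.4178 - 0.4178i)|1⟩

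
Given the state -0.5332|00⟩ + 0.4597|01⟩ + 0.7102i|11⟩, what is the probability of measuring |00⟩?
0.2843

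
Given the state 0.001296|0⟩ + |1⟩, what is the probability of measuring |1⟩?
1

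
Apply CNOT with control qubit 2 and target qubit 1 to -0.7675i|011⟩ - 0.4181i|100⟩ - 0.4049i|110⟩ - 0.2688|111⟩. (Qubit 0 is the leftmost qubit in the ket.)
-0.7675i|001⟩ - 0.4181i|100⟩ - 0.2688|101⟩ - 0.4049i|110⟩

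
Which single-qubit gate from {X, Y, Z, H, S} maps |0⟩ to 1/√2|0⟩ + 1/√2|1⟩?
H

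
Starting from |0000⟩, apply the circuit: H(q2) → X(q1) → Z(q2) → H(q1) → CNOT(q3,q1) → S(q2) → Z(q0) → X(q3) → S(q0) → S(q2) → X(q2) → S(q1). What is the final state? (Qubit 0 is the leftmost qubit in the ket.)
1/2|0001⟩ + 1/2|0011⟩ - (1/2)i|0101⟩ - (1/2)i|0111⟩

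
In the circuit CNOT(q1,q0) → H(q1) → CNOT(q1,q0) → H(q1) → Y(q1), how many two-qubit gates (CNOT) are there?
2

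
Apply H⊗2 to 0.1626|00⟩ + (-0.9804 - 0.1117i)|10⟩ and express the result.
(-0.4089 - 0.05585i)|00⟩ + (-0.4089 - 0.05585i)|01⟩ + (0.5715 + 0.05585i)|10⟩ + (0.5715 + 0.05585i)|11⟩

H⊗2 gives amp(|y⟩) = (1/2) Σ_x (−1)^(x·y) amp(|x⟩), where x·y is the number of positions in which both x and y have a 1.
|00⟩: (0.1626 + (-0.9804 - 0.1117i))/2 = (-0.4089 - 0.05585i)
|01⟩: (0.1626 + (-0.9804 - 0.1117i))/2 = (-0.4089 - 0.05585i)
|10⟩: (0.1626 - (-0.9804 - 0.1117i))/2 = (0.5715 + 0.05585i)
|11⟩: (0.1626 - (-0.9804 - 0.1117i))/2 = (0.5715 + 0.05585i)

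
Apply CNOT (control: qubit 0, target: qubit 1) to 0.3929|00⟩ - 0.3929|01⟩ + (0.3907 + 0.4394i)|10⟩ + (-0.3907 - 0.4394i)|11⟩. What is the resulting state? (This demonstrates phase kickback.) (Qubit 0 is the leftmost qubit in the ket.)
0.3929|00⟩ - 0.3929|01⟩ + (-0.3907 - 0.4394i)|10⟩ + (0.3907 + 0.4394i)|11⟩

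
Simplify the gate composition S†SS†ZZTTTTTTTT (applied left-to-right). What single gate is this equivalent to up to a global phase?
S†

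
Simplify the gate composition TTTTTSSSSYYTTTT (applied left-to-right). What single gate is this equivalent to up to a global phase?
T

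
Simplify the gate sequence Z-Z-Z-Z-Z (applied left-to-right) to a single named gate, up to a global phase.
Z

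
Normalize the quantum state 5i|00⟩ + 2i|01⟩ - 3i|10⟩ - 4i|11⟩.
0.6804i|00⟩ + 0.2722i|01⟩ - (1/√6)i|10⟩ - 0.5443i|11⟩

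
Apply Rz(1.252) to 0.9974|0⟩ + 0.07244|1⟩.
(0.8083 - 0.5844i)|0⟩ + (0.0587 + 0.04244i)|1⟩

Rz(1.252) = [[e^(−iθ/2), 0], [0, e^(iθ/2)]] with e^(±iθ/2) = cos(θ/2) ± i·sin(θ/2); θ = 1.252, cos(θ/2) ≈ 0.810378, sin(θ/2) ≈ 0.585908.
With a = amp(|0⟩) = 0.9974 and b = amp(|1⟩) = 0.07244:
new amp(|0⟩) = (0.810378 - 0.585908i)·a = (0.8083 - 0.5844i)
new amp(|1⟩) = (0.810378 + 0.585908i)·b = (0.0587 + 0.04244i)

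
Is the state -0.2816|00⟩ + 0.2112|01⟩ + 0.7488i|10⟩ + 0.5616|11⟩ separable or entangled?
Entangled

Writing the state as a|00⟩ + b|01⟩ + c|10⟩ + d|11⟩, it is a product state iff ad − bc = 0.
Here (a, b, c, d) = (-0.2816, 0.2112, 0.7488i, 0.5616): ad − bc = (-0.2816)(0.5616) − (0.2112)(0.7488i) = (-0.1581 - 0.1581i) ≠ 0, so the state is entangled.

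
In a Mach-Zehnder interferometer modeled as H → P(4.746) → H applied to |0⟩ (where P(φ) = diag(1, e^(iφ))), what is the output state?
(0.5168 - 0.4997i)|0⟩ + (0.4832 + 0.4997i)|1⟩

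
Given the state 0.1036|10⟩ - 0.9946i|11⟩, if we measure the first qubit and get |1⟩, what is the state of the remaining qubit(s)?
0.1036|0⟩ - 0.9946i|1⟩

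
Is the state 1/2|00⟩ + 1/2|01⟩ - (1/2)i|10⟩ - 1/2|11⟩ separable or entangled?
Entangled

Writing the state as a|00⟩ + b|01⟩ + c|10⟩ + d|11⟩, it is a product state iff ad − bc = 0.
Here (a, b, c, d) = (1/2, 1/2, -(1/2)i, -1/2): ad − bc = (1/2)(-1/2) − (1/2)(-(1/2)i) = (-0.25 + 0.25i) ≠ 0, so the state is entangled.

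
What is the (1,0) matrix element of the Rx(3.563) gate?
-0.9779i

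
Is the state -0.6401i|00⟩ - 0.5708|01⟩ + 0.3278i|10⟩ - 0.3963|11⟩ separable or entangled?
Entangled

Writing the state as a|00⟩ + b|01⟩ + c|10⟩ + d|11⟩, it is a product state iff ad − bc = 0.
Here (a, b, c, d) = (-0.6401i, -0.5708, 0.3278i, -0.3963): ad − bc = (-0.6401i)(-0.3963) − (-0.5708)(0.3278i) = 0.4408i ≠ 0, so the state is entangled.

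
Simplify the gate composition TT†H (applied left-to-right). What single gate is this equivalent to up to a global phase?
H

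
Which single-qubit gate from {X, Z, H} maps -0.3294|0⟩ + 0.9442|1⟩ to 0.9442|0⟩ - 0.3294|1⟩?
X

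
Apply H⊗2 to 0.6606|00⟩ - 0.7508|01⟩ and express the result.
-0.0451|00⟩ + 0.7057|01⟩ - 0.0451|10⟩ + 0.7057|11⟩

H⊗2 gives amp(|y⟩) = (1/2) Σ_x (−1)^(x·y) amp(|x⟩), where x·y is the number of positions in which both x and y have a 1.
|00⟩: (0.6606 - 0.7508)/2 = -0.0451
|01⟩: (0.6606 + 0.7508)/2 = 0.7057
|10⟩: (0.6606 - 0.7508)/2 = -0.0451
|11⟩: (0.6606 + 0.7508)/2 = 0.7057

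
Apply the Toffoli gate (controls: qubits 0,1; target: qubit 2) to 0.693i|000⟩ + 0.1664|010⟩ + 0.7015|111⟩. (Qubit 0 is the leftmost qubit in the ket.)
0.693i|000⟩ + 0.1664|010⟩ + 0.7015|110⟩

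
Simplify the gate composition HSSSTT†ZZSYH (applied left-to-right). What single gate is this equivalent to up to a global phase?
Y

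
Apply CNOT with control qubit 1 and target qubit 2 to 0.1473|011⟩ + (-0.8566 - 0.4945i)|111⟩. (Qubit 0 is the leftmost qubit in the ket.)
0.1473|010⟩ + (-0.8566 - 0.4945i)|110⟩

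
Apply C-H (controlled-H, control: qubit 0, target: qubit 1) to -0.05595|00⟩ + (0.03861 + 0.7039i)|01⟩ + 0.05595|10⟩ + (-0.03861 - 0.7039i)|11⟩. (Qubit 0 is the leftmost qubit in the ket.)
-0.05595|00⟩ + (0.03861 + 0.7039i)|01⟩ + (0.01226 - 0.4977i)|10⟩ + (0.06686 + 0.4977i)|11⟩

C-H leaves the control-|0⟩ kets |00⟩, |01⟩ unchanged and applies H to qubit 1 on the control-|1⟩ pair (|10⟩, |11⟩).
H = [[1/√2, 1/√2], [1/√2, -1/√2]].
With a = amp(|10⟩) = 0.05595 and b = amp(|11⟩) = (-0.03861 - 0.7039i):
new amp(|10⟩) = (1/√2)·a + (1/√2)·b = (0.01226 - 0.4977i)
new amp(|11⟩) = (1/√2)·a + (-1/√2)·b = (0.06686 + 0.4977i)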